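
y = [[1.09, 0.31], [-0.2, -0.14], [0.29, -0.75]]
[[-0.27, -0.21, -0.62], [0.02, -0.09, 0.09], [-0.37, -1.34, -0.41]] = y @[[-0.35, -0.63, -0.65], [0.36, 1.54, 0.30]]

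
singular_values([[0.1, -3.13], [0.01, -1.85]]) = [3.64, 0.04]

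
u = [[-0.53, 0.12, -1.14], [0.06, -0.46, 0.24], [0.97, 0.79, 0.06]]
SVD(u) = [[-0.73, -0.62, -0.30],[0.04, 0.41, -0.91],[0.69, -0.67, -0.27]] @ diag([1.4392977285612356, 1.139803106129548, 0.25606820930350066]) @ [[0.73,0.3,0.61], [-0.27,-0.7,0.67], [-0.63,0.65,0.43]]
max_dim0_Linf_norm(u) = 1.14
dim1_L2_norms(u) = [1.26, 0.52, 1.25]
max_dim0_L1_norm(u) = 1.56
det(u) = -0.42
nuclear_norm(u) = 2.84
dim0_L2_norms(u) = [1.11, 0.92, 1.17]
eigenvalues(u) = [(-0.23+0.91j), (-0.23-0.91j), (-0.48+0j)]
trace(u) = -0.93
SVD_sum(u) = [[-0.77, -0.32, -0.64], [0.04, 0.02, 0.03], [0.72, 0.3, 0.60]] + [[0.19, 0.49, -0.47],[-0.12, -0.32, 0.31],[0.20, 0.54, -0.51]] + [[0.05, -0.05, -0.03], [0.15, -0.15, -0.10], [0.04, -0.05, -0.03]]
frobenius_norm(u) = 1.85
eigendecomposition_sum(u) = [[(-0.31+0.5j), (-0.2+0.47j), (-0.56-0.17j)],[0.08-0.09j, (0.06-0.09j), (0.1+0.06j)],[(0.49+0.11j), 0.44+0.02j, (0.03+0.49j)]] + [[-0.31-0.50j, -0.20-0.47j, (-0.56+0.17j)], [(0.08+0.09j), 0.06+0.09j, (0.1-0.06j)], [0.49-0.11j, (0.44-0.02j), 0.03-0.49j]] + [[(0.1-0j), (0.52-0j), -0.03+0.00j],[(-0.11+0j), -0.58+0.00j, (0.03-0j)],[(-0.02+0j), -0.08+0.00j, 0.00-0.00j]]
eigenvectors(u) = [[-0.75+0.00j, -0.75-0.00j, (0.66+0j)], [(0.15+0.03j), 0.15-0.03j, -0.74+0.00j], [0.22+0.60j, (0.22-0.6j), -0.11+0.00j]]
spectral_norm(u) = 1.44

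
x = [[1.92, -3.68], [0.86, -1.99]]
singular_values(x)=[4.68, 0.14]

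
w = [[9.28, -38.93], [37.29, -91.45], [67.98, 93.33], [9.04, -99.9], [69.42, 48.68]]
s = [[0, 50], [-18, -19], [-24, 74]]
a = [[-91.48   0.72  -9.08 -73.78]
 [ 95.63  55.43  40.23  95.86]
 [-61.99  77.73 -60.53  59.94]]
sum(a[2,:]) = 15.149999999999999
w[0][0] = 9.28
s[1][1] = -19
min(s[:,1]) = -19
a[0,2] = -9.08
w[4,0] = 69.42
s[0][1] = 50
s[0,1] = 50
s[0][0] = 0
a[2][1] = 77.73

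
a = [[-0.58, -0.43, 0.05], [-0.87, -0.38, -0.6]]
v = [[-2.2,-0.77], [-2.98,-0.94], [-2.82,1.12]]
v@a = [[1.95, 1.24, 0.35], [2.55, 1.64, 0.42], [0.66, 0.79, -0.81]]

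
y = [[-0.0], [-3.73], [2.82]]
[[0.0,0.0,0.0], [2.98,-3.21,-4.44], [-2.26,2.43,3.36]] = y @ [[-0.8, 0.86, 1.19]]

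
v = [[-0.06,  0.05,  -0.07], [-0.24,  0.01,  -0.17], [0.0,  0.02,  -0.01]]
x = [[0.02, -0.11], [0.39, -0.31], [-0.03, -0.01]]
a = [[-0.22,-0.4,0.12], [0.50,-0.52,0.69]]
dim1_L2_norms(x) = [0.11, 0.5, 0.03]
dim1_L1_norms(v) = [0.18, 0.42, 0.03]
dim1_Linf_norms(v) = [0.07, 0.24, 0.02]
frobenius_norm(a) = 1.10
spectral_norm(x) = 0.51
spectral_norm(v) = 0.31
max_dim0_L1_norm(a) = 0.92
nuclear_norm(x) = 0.58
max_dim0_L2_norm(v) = 0.25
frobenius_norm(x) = 0.51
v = x @ a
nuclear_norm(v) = 0.36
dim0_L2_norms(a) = [0.55, 0.66, 0.7]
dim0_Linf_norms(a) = [0.5, 0.52, 0.69]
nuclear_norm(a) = 1.45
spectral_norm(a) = 1.02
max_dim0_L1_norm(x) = 0.44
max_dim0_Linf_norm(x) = 0.39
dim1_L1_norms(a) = [0.74, 1.71]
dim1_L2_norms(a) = [0.47, 1.0]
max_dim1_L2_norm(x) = 0.5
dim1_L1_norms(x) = [0.13, 0.7, 0.04]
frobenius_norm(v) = 0.31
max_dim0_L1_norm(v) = 0.3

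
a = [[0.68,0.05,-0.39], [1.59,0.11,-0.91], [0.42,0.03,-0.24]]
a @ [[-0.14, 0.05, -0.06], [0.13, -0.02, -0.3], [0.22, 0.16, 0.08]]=[[-0.17, -0.03, -0.09], [-0.41, -0.07, -0.2], [-0.11, -0.02, -0.05]]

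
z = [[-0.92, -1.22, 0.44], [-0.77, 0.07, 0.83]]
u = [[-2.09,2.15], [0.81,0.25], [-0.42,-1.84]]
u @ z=[[0.27, 2.70, 0.86], [-0.94, -0.97, 0.56], [1.8, 0.38, -1.71]]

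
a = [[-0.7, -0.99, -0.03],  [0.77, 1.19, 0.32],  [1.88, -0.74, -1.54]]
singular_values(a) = [2.55, 1.87, 0.12]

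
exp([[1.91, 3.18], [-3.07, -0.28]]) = [[-2.03,  0.52],[-0.51,  -2.39]]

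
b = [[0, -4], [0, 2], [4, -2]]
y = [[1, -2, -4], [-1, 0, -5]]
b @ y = [[4, 0, 20], [-2, 0, -10], [6, -8, -6]]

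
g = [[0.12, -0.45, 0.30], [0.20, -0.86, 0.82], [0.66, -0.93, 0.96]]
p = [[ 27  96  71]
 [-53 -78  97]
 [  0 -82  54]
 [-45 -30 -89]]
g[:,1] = [-0.452, -0.856, -0.926]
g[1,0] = 0.197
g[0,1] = -0.452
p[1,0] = -53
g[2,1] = -0.926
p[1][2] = 97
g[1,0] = 0.197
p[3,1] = -30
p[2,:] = [0, -82, 54]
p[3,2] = -89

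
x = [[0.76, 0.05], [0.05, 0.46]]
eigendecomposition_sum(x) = [[0.75, 0.12], [0.12, 0.02]] + [[0.01, -0.07], [-0.07, 0.44]]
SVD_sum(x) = [[0.75, 0.12],[0.12, 0.02]] + [[0.01,-0.07], [-0.07,0.44]]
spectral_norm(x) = 0.77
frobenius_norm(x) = 0.89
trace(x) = 1.22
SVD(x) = [[-0.99,-0.16], [-0.16,0.99]] @ diag([0.7681138830084188, 0.45188611699158104]) @ [[-0.99, -0.16], [-0.16, 0.99]]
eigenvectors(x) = [[0.99, -0.16],  [0.16, 0.99]]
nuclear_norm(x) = 1.22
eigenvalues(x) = [0.77, 0.45]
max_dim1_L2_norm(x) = 0.76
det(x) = 0.35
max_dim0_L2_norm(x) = 0.76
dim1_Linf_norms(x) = [0.76, 0.46]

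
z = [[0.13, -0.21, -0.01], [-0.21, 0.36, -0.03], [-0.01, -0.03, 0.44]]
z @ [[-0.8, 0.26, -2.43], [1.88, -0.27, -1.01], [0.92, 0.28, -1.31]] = [[-0.51, 0.09, -0.09], [0.82, -0.16, 0.19], [0.36, 0.13, -0.52]]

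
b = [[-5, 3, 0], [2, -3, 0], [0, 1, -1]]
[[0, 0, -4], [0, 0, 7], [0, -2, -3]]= b@[[0, 0, -1], [0, 0, -3], [0, 2, 0]]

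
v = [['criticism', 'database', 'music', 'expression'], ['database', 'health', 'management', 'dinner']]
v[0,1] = 'database'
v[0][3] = 'expression'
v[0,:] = ['criticism', 'database', 'music', 'expression']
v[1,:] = ['database', 'health', 'management', 'dinner']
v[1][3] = 'dinner'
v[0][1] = 'database'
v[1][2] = 'management'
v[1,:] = ['database', 'health', 'management', 'dinner']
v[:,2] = ['music', 'management']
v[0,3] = 'expression'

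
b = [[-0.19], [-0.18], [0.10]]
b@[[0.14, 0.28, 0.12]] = [[-0.03,-0.05,-0.02], [-0.03,-0.05,-0.02], [0.01,0.03,0.01]]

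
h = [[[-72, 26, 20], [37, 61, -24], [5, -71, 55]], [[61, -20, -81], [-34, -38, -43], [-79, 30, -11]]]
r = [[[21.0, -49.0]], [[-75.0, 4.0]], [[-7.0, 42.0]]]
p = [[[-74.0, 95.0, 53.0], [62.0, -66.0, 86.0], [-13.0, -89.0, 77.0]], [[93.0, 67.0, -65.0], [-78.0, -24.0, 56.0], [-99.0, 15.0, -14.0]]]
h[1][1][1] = -38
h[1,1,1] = -38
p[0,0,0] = -74.0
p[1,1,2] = 56.0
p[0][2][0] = -13.0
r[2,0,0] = -7.0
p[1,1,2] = 56.0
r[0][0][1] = -49.0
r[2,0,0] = -7.0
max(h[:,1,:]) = 61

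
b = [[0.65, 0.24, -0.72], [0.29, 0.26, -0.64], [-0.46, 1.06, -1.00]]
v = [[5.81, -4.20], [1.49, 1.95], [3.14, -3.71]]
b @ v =[[1.87, 0.41], [0.06, 1.66], [-4.23, 7.71]]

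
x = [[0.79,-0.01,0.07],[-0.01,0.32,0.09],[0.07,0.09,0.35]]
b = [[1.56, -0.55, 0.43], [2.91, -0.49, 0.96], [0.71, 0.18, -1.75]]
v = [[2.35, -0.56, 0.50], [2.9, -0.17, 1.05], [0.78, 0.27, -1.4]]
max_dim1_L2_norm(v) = 3.09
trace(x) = 1.46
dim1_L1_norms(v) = [3.41, 4.12, 2.45]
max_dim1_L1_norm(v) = 4.12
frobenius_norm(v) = 4.27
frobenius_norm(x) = 0.94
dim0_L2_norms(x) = [0.79, 0.33, 0.37]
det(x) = 0.08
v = b + x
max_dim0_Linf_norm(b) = 2.91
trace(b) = -0.68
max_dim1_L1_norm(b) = 4.36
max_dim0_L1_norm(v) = 6.03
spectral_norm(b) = 3.54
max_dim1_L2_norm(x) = 0.79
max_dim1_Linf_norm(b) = 2.91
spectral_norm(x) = 0.80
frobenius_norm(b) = 4.02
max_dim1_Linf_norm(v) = 2.9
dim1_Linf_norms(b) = [1.56, 2.91, 1.75]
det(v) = -2.38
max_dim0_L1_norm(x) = 0.87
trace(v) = 0.78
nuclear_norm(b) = 5.69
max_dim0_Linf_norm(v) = 2.9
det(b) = -1.73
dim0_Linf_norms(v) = [2.9, 0.56, 1.4]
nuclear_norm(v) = 5.92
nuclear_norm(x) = 1.46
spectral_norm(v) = 3.94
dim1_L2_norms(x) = [0.79, 0.33, 0.37]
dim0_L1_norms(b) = [5.18, 1.22, 3.14]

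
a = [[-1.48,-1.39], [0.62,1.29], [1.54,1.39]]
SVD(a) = [[-0.63,  -0.25], [0.43,  -0.90], [0.65,  0.35]] @ diag([3.2005330948694843, 0.48092401545894914]) @ [[0.69, 0.73], [0.73, -0.69]]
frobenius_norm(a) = 3.24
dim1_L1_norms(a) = [2.87, 1.91, 2.93]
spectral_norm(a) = 3.20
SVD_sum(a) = [[-1.39, -1.47], [0.94, 0.99], [1.42, 1.50]] + [[-0.09, 0.08], [-0.32, 0.3], [0.12, -0.11]]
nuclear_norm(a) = 3.68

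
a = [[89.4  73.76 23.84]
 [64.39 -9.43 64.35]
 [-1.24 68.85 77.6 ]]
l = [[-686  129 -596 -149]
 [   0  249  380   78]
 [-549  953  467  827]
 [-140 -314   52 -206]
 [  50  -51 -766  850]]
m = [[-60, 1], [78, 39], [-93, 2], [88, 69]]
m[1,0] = 78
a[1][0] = 64.39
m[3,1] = 69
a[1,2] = 64.35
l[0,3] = -149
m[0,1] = 1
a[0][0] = 89.4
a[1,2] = 64.35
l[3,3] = -206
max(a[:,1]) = 73.76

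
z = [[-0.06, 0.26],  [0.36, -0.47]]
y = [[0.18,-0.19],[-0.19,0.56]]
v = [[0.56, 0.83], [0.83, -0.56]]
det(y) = 0.06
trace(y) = 0.74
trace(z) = -0.53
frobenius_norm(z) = 0.65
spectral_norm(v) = 1.00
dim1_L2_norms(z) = [0.27, 0.59]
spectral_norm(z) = 0.64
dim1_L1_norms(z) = [0.32, 0.83]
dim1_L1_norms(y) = [0.37, 0.75]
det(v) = -1.00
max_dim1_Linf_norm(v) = 0.83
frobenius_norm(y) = 0.65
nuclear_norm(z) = 0.74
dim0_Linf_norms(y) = [0.19, 0.56]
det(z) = -0.07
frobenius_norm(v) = 1.42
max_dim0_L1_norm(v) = 1.39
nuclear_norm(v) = 2.00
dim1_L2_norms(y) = [0.26, 0.59]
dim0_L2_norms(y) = [0.26, 0.59]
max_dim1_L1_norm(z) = 0.83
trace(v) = 0.00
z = y @ v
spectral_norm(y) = 0.64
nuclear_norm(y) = 0.74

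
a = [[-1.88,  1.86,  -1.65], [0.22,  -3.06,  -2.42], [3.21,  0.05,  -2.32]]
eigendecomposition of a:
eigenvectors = [[-0.19-0.56j, (-0.19+0.56j), 0.31+0.00j], [0.21-0.43j, (0.21+0.43j), (-0.83+0j)], [-0.65+0.00j, -0.65-0.00j, (-0.45+0j)]]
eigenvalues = [(-1.4+2.78j), (-1.4-2.78j), (-4.45+0j)]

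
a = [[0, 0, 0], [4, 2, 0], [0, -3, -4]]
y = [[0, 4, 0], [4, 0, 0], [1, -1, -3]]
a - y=[[0, -4, 0], [0, 2, 0], [-1, -2, -1]]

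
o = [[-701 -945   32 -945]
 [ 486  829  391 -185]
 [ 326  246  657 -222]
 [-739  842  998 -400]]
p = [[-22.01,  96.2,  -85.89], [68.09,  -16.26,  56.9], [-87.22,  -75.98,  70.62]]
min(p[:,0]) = -87.22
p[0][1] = 96.2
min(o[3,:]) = -739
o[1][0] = 486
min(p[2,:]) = -87.22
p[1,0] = 68.09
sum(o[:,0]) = -628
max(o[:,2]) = 998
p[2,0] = -87.22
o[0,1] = -945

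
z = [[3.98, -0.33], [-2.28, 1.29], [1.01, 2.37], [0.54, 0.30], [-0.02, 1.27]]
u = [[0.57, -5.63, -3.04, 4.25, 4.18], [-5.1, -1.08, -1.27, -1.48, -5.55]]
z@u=[[3.95, -22.05, -11.68, 17.40, 18.47], [-7.88, 11.44, 5.29, -11.6, -16.69], [-11.51, -8.25, -6.08, 0.78, -8.93], [-1.22, -3.36, -2.02, 1.85, 0.59], [-6.49, -1.26, -1.55, -1.96, -7.13]]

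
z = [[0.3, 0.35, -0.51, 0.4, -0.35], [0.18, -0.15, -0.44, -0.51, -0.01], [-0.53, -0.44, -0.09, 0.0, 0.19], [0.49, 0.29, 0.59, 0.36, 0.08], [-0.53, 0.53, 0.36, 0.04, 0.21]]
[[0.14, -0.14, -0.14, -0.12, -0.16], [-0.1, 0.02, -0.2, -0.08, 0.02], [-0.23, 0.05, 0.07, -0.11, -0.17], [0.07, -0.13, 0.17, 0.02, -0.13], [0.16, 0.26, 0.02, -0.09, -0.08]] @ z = [[0.12, 0.01, -0.13, 0.08, -0.12],[0.03, 0.04, 0.02, -0.08, -0.01],[-0.06, -0.24, -0.04, -0.16, 0.05],[-0.01, -0.09, -0.03, 0.10, -0.02],[0.08, -0.06, -0.28, -0.10, -0.08]]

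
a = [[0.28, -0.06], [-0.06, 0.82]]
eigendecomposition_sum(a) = [[0.27,0.03], [0.03,0.0]] + [[0.01, -0.09], [-0.09, 0.82]]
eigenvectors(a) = [[-0.99,0.11], [-0.11,-0.99]]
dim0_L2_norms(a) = [0.29, 0.82]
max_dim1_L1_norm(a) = 0.88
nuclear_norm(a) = 1.10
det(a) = 0.23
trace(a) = 1.10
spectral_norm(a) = 0.83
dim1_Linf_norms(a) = [0.28, 0.82]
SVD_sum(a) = [[0.01,-0.09],[-0.09,0.82]] + [[0.27, 0.03],  [0.03, 0.00]]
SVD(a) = [[-0.11, 0.99],[0.99, 0.11]] @ diag([0.8265863337187866, 0.2734136662812134]) @ [[-0.11, 0.99], [0.99, 0.11]]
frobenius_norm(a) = 0.87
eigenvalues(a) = [0.27, 0.83]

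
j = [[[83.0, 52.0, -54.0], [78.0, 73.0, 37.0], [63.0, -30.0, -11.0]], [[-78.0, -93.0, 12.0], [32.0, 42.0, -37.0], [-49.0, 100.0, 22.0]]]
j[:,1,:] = [[78.0, 73.0, 37.0], [32.0, 42.0, -37.0]]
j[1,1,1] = 42.0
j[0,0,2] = -54.0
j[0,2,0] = 63.0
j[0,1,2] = 37.0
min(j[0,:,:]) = -54.0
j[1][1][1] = 42.0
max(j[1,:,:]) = 100.0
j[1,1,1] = 42.0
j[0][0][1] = 52.0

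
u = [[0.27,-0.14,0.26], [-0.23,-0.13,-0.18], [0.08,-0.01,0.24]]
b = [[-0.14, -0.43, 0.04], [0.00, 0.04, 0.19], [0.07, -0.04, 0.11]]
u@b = [[-0.02, -0.13, 0.01],  [0.02, 0.10, -0.05],  [0.01, -0.04, 0.03]]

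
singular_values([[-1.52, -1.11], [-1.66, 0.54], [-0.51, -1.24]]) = [2.45, 1.54]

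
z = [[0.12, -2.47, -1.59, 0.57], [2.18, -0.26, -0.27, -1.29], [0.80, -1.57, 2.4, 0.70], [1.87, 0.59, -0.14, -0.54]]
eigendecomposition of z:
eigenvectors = [[(-0.12-0.58j), -0.12+0.58j, 0.51+0.00j, (0.41+0j)], [(-0.63+0j), -0.63-0.00j, 0.23+0.00j, (0.26+0j)], [(-0.16-0.04j), -0.16+0.04j, (-0.41+0j), (-0.79+0j)], [-0.40+0.26j, (-0.4-0.26j), (0.71+0j), 0.38+0.00j]]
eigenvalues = [(-0.75+2.53j), (-0.75-2.53j), (1.08+0j), (2.15+0j)]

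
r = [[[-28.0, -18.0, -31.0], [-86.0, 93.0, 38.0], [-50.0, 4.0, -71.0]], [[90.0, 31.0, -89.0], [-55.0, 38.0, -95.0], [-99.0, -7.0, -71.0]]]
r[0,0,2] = -31.0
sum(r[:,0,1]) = 13.0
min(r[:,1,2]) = -95.0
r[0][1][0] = -86.0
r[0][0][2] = -31.0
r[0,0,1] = -18.0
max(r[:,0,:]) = 90.0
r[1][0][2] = -89.0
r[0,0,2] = -31.0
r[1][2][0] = -99.0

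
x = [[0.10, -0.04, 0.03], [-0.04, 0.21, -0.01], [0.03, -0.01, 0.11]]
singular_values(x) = [0.23, 0.12, 0.07]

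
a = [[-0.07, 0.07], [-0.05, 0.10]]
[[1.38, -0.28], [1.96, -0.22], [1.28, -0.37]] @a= [[-0.08, 0.07], [-0.13, 0.12], [-0.07, 0.05]]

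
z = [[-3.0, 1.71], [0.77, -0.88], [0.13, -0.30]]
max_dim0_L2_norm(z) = 3.1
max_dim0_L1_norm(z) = 3.9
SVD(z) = [[-0.95, -0.31], [0.31, -0.84], [0.07, -0.46]] @ diag([3.6373341979216707, 0.4099999178408652]) @ [[0.85, -0.53], [0.53, 0.85]]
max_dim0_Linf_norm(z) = 3.0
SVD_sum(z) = [[-2.93,1.82], [0.95,-0.59], [0.23,-0.14]] + [[-0.07, -0.11], [-0.18, -0.29], [-0.10, -0.16]]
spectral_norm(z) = 3.64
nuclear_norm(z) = 4.05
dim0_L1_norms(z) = [3.9, 2.89]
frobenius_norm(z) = 3.66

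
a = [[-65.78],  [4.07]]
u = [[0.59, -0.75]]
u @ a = [[-41.86]]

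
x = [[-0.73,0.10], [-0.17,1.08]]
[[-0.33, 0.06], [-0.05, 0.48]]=x@[[0.46,-0.02],  [0.03,0.44]]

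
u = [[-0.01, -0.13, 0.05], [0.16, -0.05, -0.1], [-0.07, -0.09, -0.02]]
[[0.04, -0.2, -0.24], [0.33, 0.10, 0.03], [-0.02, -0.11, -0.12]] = u @ [[1.37, 0.39, 0.10], [-0.69, 1.11, 1.49], [-0.78, -0.94, -0.91]]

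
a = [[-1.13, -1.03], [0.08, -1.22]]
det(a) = 1.46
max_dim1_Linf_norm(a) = 1.22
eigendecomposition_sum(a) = [[(-0.56+0.24j),-0.52-2.13j], [0.04+0.17j,(-0.61+0.05j)]] + [[-0.56-0.24j, (-0.52+2.13j)],[(0.04-0.17j), -0.61-0.05j]]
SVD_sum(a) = [[-0.72, -1.26], [-0.5, -0.89]] + [[-0.41, 0.23], [0.58, -0.33]]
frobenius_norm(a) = 1.96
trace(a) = -2.35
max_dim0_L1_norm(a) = 2.25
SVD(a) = [[0.82, 0.57], [0.57, -0.82]] @ diag([1.7766074830201892, 0.8223538479734057]) @ [[-0.49, -0.87], [-0.87, 0.49]]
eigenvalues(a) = [(-1.18+0.28j), (-1.18-0.28j)]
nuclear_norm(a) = 2.60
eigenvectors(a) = [[(0.96+0j), (0.96-0j)], [(0.04-0.27j), (0.04+0.27j)]]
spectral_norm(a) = 1.78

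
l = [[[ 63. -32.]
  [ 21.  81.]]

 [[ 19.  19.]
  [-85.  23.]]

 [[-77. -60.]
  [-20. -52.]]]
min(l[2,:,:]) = -77.0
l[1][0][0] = 19.0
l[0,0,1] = -32.0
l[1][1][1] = 23.0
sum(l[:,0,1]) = -73.0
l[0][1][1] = 81.0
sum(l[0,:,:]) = 133.0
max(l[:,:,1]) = 81.0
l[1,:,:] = [[19.0, 19.0], [-85.0, 23.0]]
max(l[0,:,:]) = 81.0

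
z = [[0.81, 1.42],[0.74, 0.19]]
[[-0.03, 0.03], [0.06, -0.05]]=z @ [[0.10, -0.08],[-0.08, 0.07]]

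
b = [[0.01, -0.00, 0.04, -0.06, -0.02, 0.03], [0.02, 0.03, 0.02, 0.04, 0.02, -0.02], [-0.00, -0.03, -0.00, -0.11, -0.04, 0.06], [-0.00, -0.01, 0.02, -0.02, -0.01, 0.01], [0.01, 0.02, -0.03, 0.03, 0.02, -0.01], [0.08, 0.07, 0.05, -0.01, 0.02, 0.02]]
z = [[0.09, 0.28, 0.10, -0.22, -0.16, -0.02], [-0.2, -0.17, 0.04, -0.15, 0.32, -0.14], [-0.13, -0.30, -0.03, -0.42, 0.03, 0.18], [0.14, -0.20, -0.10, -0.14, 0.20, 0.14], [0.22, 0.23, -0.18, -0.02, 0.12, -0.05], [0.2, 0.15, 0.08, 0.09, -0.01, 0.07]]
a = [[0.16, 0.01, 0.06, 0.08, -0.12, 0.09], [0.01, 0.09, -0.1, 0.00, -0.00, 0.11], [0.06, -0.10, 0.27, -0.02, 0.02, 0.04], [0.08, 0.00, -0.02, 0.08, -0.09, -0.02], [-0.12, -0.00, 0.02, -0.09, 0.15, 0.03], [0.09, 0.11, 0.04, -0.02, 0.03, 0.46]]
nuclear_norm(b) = 0.35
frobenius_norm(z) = 1.04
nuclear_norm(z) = 2.17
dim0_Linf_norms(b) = [0.08, 0.07, 0.05, 0.11, 0.04, 0.06]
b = a @ z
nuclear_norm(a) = 1.21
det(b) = -0.00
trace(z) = -0.06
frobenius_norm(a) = 0.69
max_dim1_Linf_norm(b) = 0.11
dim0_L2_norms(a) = [0.24, 0.17, 0.3, 0.15, 0.22, 0.48]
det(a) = 0.00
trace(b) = 0.06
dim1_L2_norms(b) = [0.08, 0.06, 0.13, 0.03, 0.05, 0.12]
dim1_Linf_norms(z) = [0.28, 0.32, 0.42, 0.2, 0.23, 0.2]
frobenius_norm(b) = 0.22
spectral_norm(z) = 0.74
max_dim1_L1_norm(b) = 0.25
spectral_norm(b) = 0.17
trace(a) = 1.21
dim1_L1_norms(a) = [0.52, 0.31, 0.51, 0.29, 0.41, 0.75]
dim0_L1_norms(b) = [0.12, 0.16, 0.16, 0.27, 0.13, 0.15]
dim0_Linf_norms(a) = [0.16, 0.11, 0.27, 0.09, 0.15, 0.46]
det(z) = 0.00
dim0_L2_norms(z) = [0.42, 0.56, 0.25, 0.52, 0.43, 0.28]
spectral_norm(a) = 0.52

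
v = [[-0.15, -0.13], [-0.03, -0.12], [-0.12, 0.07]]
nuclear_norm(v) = 0.38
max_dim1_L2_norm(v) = 0.2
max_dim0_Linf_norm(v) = 0.15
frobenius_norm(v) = 0.27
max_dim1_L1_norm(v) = 0.28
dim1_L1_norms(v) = [0.28, 0.15, 0.19]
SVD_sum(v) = [[-0.14, -0.14], [-0.08, -0.07], [-0.03, -0.03]] + [[-0.01, 0.01], [0.05, -0.05], [-0.09, 0.10]]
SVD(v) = [[-0.87, 0.06], [-0.46, -0.45], [-0.17, 0.89]] @ diag([0.22742416892901965, 0.14925899432511502]) @ [[0.73, 0.69], [-0.69, 0.73]]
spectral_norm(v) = 0.23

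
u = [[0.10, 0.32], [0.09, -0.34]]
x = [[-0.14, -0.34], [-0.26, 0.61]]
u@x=[[-0.1, 0.16], [0.08, -0.24]]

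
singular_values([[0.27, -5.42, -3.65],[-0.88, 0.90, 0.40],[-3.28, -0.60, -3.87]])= [7.31, 4.12, 0.4]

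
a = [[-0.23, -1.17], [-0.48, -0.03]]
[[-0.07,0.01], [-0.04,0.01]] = a @[[0.07, -0.01], [0.05, -0.01]]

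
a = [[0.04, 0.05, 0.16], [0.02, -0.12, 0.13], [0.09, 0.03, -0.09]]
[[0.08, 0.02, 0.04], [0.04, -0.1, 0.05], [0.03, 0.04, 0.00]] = a @ [[0.55,0.11,0.30], [0.11,0.7,-0.14], [0.30,-0.14,0.23]]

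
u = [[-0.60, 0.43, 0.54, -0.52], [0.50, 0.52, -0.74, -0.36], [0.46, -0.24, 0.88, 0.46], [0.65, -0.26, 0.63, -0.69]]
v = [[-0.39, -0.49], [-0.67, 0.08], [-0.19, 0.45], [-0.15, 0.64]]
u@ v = [[-0.08, 0.24],[-0.35, -0.77],[-0.25, 0.45],[-0.1, -0.5]]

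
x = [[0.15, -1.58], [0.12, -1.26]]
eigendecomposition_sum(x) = [[-0.0,0.0], [-0.00,0.00]] + [[0.15, -1.58],  [0.12, -1.26]]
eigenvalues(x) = [-0.0, -1.11]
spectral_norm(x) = 2.03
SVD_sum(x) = [[0.15,-1.58], [0.12,-1.26]] + [[-0.0, -0.00], [0.00, 0.0]]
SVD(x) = [[-0.78, -0.62], [-0.62, 0.78]] @ diag([2.0299999784828664, 0.0002955665055959028]) @ [[-0.09, 1.00], [1.0, 0.09]]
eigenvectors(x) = [[1.00, 0.78], [0.09, 0.62]]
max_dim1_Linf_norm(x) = 1.58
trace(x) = -1.11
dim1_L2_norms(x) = [1.59, 1.27]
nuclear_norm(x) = 2.03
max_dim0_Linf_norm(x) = 1.58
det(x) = 0.00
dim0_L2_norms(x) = [0.19, 2.02]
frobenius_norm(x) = 2.03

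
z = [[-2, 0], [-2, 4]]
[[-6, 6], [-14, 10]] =z @ [[3, -3], [-2, 1]]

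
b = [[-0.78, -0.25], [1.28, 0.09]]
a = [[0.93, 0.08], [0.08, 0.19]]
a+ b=[[0.15,-0.17],[1.36,0.28]]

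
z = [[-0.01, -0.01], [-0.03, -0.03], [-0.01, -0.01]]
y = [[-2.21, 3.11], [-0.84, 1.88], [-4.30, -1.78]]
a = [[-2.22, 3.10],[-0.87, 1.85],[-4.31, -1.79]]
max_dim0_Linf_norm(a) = 4.31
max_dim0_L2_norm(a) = 4.93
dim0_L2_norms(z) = [0.03, 0.03]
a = z + y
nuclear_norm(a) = 8.95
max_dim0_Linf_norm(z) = 0.03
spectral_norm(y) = 4.92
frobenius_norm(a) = 6.36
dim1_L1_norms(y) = [5.32, 2.72, 6.08]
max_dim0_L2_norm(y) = 4.91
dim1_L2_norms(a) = [3.81, 2.04, 4.67]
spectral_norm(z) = 0.05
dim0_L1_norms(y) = [7.35, 6.77]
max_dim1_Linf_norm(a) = 4.31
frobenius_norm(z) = 0.05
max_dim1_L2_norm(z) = 0.04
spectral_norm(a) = 4.93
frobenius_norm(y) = 6.36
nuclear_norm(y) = 8.95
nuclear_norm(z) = 0.05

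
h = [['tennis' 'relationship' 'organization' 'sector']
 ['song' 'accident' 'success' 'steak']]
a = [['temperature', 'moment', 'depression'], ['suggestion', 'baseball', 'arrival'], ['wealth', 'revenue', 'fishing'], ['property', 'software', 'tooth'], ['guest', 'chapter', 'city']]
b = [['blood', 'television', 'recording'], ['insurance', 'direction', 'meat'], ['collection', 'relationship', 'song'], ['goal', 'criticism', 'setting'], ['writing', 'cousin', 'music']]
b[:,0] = ['blood', 'insurance', 'collection', 'goal', 'writing']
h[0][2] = 'organization'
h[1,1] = 'accident'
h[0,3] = 'sector'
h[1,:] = ['song', 'accident', 'success', 'steak']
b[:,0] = ['blood', 'insurance', 'collection', 'goal', 'writing']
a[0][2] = 'depression'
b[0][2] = 'recording'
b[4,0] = 'writing'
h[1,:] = ['song', 'accident', 'success', 'steak']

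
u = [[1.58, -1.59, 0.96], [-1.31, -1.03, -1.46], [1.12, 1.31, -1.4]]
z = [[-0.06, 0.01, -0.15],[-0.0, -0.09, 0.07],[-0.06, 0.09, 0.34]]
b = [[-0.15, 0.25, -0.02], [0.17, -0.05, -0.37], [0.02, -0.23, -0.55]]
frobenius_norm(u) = 3.97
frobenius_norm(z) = 0.41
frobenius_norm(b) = 0.78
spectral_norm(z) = 0.38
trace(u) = -0.85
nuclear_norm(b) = 1.15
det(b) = 0.03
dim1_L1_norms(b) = [0.42, 0.59, 0.8]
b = u @ z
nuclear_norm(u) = 6.71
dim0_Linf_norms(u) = [1.58, 1.59, 1.46]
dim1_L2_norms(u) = [2.44, 2.22, 2.22]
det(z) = 0.00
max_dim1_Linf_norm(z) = 0.34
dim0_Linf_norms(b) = [0.17, 0.25, 0.55]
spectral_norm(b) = 0.71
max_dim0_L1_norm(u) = 4.01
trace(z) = 0.19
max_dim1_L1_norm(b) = 0.8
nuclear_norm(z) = 0.57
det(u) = 10.28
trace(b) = -0.75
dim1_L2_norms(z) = [0.16, 0.11, 0.36]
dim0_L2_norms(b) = [0.23, 0.34, 0.66]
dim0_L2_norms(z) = [0.08, 0.13, 0.38]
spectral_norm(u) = 2.77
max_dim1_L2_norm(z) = 0.36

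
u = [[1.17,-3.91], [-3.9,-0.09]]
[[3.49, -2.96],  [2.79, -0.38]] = u@[[-0.69, 0.08], [-1.10, 0.78]]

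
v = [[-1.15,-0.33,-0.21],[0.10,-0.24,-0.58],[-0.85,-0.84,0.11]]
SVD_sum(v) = [[-1.0, -0.59, -0.07], [-0.06, -0.04, -0.0], [-0.99, -0.58, -0.07]] + [[0.01, -0.01, -0.04], [0.13, -0.15, -0.60], [-0.02, 0.02, 0.07]] + [[-0.15, 0.27, -0.11], [0.03, -0.05, 0.02], [0.15, -0.27, 0.11]]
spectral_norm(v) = 1.64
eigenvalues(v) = [0.65, -1.39, -0.54]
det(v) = 0.49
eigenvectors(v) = [[0.0, -0.79, -0.53],[-0.54, -0.22, 0.78],[0.84, -0.57, 0.32]]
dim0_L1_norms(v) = [2.1, 1.41, 0.9]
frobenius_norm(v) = 1.82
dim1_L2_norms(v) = [1.21, 0.64, 1.2]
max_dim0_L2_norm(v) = 1.43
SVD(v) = [[-0.71, 0.06, 0.7], [-0.04, 0.99, -0.13], [-0.70, -0.12, -0.70]] @ diag([1.641279338229323, 0.6345945207287932, 0.47243192966025127]) @ [[0.86,  0.51,  0.06], [0.21,  -0.25,  -0.95], [-0.47,  0.83,  -0.32]]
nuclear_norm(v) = 2.75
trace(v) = -1.28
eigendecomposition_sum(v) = [[-0.00, -0.0, 0.0], [0.15, 0.21, -0.29], [-0.23, -0.33, 0.44]] + [[-0.99,-0.54,-0.35], [-0.27,-0.15,-0.10], [-0.72,-0.39,-0.25]] + [[-0.15, 0.21, 0.14],[0.23, -0.31, -0.20],[0.09, -0.12, -0.08]]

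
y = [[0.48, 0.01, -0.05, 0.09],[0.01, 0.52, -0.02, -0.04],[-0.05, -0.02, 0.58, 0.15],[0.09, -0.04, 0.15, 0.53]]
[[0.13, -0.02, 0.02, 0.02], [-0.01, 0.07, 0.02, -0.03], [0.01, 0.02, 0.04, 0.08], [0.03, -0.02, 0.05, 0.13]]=y@[[0.27, -0.03, 0.04, 0.0],[-0.03, 0.14, 0.05, -0.04],[0.04, 0.05, 0.06, 0.07],[0.00, -0.04, 0.07, 0.23]]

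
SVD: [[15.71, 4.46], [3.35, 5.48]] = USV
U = [[-0.96, -0.30],[-0.30, 0.96]]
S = [17.04, 4.17]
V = [[-0.94, -0.34],[-0.34, 0.94]]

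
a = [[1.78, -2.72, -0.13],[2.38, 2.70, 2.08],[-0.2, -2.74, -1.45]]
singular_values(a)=[5.28, 3.09, 0.26]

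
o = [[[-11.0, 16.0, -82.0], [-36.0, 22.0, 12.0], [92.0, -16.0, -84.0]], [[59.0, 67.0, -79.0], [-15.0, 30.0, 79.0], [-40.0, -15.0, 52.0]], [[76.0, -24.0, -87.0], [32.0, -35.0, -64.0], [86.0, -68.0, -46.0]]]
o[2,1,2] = -64.0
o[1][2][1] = -15.0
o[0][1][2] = 12.0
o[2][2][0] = 86.0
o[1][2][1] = -15.0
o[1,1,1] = 30.0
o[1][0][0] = 59.0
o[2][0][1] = -24.0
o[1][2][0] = -40.0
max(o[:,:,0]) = 92.0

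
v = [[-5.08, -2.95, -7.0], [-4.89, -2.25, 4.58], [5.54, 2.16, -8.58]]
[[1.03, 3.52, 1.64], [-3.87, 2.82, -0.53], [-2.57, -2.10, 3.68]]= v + [[6.11, 6.47, 8.64],[1.02, 5.07, -5.11],[-8.11, -4.26, 12.26]]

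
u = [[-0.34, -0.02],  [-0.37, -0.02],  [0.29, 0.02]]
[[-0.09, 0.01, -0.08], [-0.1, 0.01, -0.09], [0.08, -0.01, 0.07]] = u@[[0.25, -0.02, 0.25], [0.24, -0.28, -0.15]]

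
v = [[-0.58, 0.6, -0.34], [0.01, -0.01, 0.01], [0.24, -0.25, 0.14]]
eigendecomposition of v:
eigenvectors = [[-0.92+0.00j, (0.73+0j), (0.73-0j)], [(0.01+0j), 0.52+0.16j, 0.52-0.16j], [(0.38+0j), (-0.33+0.27j), -0.33-0.27j]]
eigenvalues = [(-0.45+0j), (-0+0j), (-0-0j)]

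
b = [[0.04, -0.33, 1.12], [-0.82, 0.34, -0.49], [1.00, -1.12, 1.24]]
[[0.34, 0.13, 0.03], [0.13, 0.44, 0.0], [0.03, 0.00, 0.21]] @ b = [[-0.06, -0.10, 0.35], [-0.36, 0.11, -0.07], [0.21, -0.25, 0.29]]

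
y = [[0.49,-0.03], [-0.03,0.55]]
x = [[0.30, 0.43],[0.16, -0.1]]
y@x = [[0.14, 0.21], [0.08, -0.07]]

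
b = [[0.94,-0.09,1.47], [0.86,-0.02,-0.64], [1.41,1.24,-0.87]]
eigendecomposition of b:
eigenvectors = [[(0.83+0j), 0.38-0.21j, 0.38+0.21j], [0.20+0.00j, (-0.67+0j), -0.67-0.00j], [(0.52+0j), -0.41+0.44j, (-0.41-0.44j)]]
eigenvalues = [(1.85+0j), (-0.9+0.7j), (-0.9-0.7j)]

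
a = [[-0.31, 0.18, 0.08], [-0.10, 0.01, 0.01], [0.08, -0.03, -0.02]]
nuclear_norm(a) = 0.44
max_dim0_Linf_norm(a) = 0.31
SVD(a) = [[-0.94, 0.29, 0.15],[-0.24, -0.92, 0.30],[0.22, 0.25, 0.94]] @ diag([0.3885098169935726, 0.04291842209954026, 0.004258068119038953]) @ [[0.86, -0.46, -0.21], [0.5, 0.84, 0.21], [-0.08, 0.29, -0.95]]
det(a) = -0.00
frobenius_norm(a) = 0.39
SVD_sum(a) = [[-0.32, 0.17, 0.08],[-0.08, 0.04, 0.02],[0.07, -0.04, -0.02]] + [[0.01, 0.01, 0.0],[-0.02, -0.03, -0.01],[0.01, 0.01, 0.0]] + [[-0.00,0.0,-0.0], [-0.0,0.0,-0.0], [-0.00,0.00,-0.0]]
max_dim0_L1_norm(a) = 0.49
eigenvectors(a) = [[0.91, -0.44, 0.04], [0.34, -0.81, -0.35], [-0.25, 0.38, 0.94]]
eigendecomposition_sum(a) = [[-0.32, 0.22, 0.10], [-0.12, 0.08, 0.04], [0.09, -0.06, -0.03]] + [[0.01,-0.04,-0.02],[0.02,-0.07,-0.03],[-0.01,0.03,0.01]] + [[-0.00, -0.00, -0.0], [0.00, 0.0, 0.0], [-0.0, -0.0, -0.01]]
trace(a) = -0.32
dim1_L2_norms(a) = [0.37, 0.1, 0.09]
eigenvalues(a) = [-0.27, -0.05, -0.01]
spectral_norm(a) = 0.39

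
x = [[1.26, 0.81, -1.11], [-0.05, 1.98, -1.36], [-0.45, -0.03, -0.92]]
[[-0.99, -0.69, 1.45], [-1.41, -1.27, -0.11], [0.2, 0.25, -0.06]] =x @ [[-0.34, -0.2, 0.99], [-0.74, -0.75, -0.31], [-0.03, -0.15, -0.41]]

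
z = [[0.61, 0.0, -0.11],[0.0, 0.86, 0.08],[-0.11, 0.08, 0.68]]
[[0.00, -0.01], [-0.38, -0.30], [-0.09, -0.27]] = z @ [[-0.01,-0.08], [-0.43,-0.31], [-0.08,-0.37]]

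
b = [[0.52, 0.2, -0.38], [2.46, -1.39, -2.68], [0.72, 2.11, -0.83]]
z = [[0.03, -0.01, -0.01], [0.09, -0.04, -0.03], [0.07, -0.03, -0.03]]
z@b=[[-0.02, -0.00, 0.02], [-0.07, 0.01, 0.1], [-0.06, -0.01, 0.08]]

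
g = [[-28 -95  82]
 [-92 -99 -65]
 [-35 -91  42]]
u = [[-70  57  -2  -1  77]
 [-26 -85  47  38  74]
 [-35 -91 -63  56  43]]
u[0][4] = 77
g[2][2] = 42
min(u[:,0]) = -70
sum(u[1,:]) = 48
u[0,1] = 57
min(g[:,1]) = -99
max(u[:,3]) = 56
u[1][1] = -85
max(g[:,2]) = 82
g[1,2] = -65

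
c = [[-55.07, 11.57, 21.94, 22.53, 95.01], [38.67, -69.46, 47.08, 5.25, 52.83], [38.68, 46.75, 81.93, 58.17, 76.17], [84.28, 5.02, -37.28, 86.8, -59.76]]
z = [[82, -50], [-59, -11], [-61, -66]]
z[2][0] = -61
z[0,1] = -50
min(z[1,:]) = -59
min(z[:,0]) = -61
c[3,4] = -59.76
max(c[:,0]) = 84.28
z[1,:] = [-59, -11]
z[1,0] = -59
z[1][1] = -11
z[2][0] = -61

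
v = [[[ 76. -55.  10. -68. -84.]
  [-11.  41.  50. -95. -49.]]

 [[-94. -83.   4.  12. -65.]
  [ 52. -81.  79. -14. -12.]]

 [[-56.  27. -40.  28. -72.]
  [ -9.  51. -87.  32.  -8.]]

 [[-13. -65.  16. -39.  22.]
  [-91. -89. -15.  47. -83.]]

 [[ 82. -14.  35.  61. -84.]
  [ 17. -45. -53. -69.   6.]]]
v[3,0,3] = -39.0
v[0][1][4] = -49.0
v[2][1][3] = 32.0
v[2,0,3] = 28.0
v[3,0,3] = -39.0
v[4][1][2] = -53.0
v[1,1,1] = -81.0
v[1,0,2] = 4.0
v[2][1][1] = 51.0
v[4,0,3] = 61.0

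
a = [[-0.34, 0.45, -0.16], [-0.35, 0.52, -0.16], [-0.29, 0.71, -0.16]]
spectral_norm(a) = 1.17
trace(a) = 0.02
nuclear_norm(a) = 1.31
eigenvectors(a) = [[0.06+0.44j, (0.06-0.44j), (0.13+0j)], [0.19+0.34j, 0.19-0.34j, (-0.23+0j)], [0.80+0.00j, 0.80-0.00j, -0.96+0.00j]]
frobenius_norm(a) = 1.17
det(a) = 0.00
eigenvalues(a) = [(-0.01+0.14j), (-0.01-0.14j), (0.05+0j)]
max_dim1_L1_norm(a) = 1.16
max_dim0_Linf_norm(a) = 0.71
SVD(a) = [[-0.50, -0.58, -0.65], [-0.55, -0.36, 0.75], [-0.67, 0.73, -0.14]] @ diag([1.1651048733004754, 0.1359878226197148, 0.006160057680877139]) @ [[0.48,-0.85,0.24], [0.81,0.53,0.24], [-0.33,0.08,0.94]]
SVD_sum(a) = [[-0.28, 0.49, -0.14],[-0.31, 0.55, -0.15],[-0.37, 0.66, -0.18]] + [[-0.06, -0.04, -0.02], [-0.04, -0.03, -0.01], [0.08, 0.05, 0.02]] + [[0.0, -0.00, -0.0], [-0.00, 0.00, 0.00], [0.0, -0.00, -0.0]]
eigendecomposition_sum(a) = [[-0.19+0.01j,0.24+0.08j,-0.08-0.02j], [-0.15+0.06j,(0.23-0.01j),(-0.07+0.01j)], [(-0.03+0.33j),(0.21-0.41j),(-0.05+0.14j)]] + [[-0.19-0.01j, (0.24-0.08j), -0.08+0.02j], [-0.15-0.06j, 0.23+0.01j, (-0.07-0.01j)], [(-0.03-0.33j), (0.21+0.41j), -0.05-0.14j]] + [[0.03+0.00j, -0.04-0.00j, 0.01+0.00j], [-0.05-0.00j, 0.07+0.00j, -0.01-0.00j], [-0.22-0.00j, 0.29+0.00j, (-0.05-0j)]]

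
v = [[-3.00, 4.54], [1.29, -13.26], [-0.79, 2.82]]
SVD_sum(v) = [[-0.81, 4.90], [2.18, -13.11], [-0.48, 2.87]] + [[-2.19, -0.36], [-0.89, -0.15], [-0.31, -0.05]]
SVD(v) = [[0.34, 0.92], [-0.92, 0.37], [0.20, 0.13]] @ diag([14.486552816409052, 2.4123821209317136]) @ [[-0.16, 0.99], [-0.99, -0.16]]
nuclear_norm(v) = 16.90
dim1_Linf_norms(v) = [4.54, 13.26, 2.82]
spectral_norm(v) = 14.49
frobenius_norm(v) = 14.69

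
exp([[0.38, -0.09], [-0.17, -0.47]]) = [[1.47, -0.09], [-0.17, 0.63]]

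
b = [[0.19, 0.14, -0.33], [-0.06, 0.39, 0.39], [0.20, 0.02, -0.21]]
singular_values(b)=[0.63, 0.39, 0.07]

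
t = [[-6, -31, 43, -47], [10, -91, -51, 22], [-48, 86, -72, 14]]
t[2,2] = -72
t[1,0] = 10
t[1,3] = 22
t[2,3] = 14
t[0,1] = -31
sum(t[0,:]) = -41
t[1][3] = 22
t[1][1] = -91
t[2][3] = 14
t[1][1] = -91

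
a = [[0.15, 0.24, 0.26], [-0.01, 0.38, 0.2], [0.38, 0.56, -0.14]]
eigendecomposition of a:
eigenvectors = [[0.32,0.85,0.59], [0.23,-0.35,0.49], [-0.92,0.40,0.64]]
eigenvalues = [-0.42, 0.17, 0.63]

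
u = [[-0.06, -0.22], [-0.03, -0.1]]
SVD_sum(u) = [[-0.06, -0.22], [-0.03, -0.10]] + [[0.0, -0.00], [-0.00, 0.00]]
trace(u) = -0.16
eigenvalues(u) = [0.0, -0.16]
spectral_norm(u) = 0.25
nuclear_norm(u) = 0.25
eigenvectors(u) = [[0.96, 0.9], [-0.28, 0.43]]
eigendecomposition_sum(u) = [[0.0,-0.00], [-0.00,0.00]] + [[-0.06,-0.22], [-0.03,-0.1]]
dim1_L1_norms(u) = [0.28, 0.13]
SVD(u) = [[-0.91,-0.42],[-0.42,0.91]] @ diag([0.25078731249546377, 0.0023924655279794205]) @ [[0.27, 0.96],[-0.96, 0.27]]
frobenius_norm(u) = 0.25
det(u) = -0.00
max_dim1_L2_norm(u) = 0.23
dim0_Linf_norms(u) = [0.06, 0.22]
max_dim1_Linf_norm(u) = 0.22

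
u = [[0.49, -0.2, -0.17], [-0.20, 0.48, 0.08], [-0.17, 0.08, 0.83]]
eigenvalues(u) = [0.95, 0.28, 0.57]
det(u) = 0.15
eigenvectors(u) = [[-0.45, 0.73, 0.51], [0.33, 0.67, -0.67], [0.83, 0.13, 0.54]]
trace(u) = 1.80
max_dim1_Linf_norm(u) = 0.83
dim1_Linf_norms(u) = [0.49, 0.48, 0.83]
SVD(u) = [[-0.45, -0.51, -0.73], [0.33, 0.67, -0.67], [0.83, -0.54, -0.13]] @ diag([0.9532162582071609, 0.5697773421823334, 0.27700639961050527]) @ [[-0.45,0.33,0.83], [-0.51,0.67,-0.54], [-0.73,-0.67,-0.13]]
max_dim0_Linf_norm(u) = 0.83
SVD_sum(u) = [[0.19, -0.14, -0.35],[-0.14, 0.10, 0.26],[-0.35, 0.26, 0.66]] + [[0.15, -0.20, 0.16],[-0.2, 0.25, -0.2],[0.16, -0.20, 0.17]] + [[0.15, 0.14, 0.03], [0.14, 0.12, 0.02], [0.03, 0.02, 0.0]]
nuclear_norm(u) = 1.80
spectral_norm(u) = 0.95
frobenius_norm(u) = 1.14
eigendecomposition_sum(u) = [[0.19, -0.14, -0.35],  [-0.14, 0.1, 0.26],  [-0.35, 0.26, 0.66]] + [[0.15, 0.14, 0.03], [0.14, 0.12, 0.02], [0.03, 0.02, 0.0]] + [[0.15, -0.2, 0.16], [-0.2, 0.25, -0.20], [0.16, -0.20, 0.17]]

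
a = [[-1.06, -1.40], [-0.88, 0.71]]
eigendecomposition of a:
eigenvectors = [[-0.93, 0.52],  [-0.36, -0.85]]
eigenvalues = [-1.59, 1.24]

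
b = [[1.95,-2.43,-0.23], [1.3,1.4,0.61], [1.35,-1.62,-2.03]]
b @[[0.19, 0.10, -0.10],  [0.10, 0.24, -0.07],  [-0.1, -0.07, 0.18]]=[[0.15, -0.37, -0.07], [0.33, 0.42, -0.12], [0.30, -0.11, -0.39]]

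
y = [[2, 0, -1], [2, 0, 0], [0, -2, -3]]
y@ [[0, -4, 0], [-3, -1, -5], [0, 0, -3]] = [[0, -8, 3], [0, -8, 0], [6, 2, 19]]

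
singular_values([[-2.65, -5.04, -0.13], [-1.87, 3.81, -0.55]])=[6.42, 3.09]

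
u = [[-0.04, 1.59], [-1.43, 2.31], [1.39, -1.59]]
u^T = [[-0.04, -1.43, 1.39],[1.59, 2.31, -1.59]]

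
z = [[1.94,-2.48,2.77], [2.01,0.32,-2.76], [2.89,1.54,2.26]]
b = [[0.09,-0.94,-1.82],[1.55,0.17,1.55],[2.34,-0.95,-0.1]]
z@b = [[2.81, -4.88, -7.65], [-5.78, 0.79, -2.89], [7.94, -4.60, -3.10]]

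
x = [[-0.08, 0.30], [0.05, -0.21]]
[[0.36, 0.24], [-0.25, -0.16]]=x @ [[0.03, -0.84], [1.22, 0.56]]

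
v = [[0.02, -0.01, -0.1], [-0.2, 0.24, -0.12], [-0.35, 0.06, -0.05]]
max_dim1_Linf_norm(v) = 0.35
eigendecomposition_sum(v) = [[-0.09,0.01,-0.06], [-0.09,0.01,-0.06], [-0.17,0.01,-0.11]] + [[0.06, 0.06, -0.06], [0.01, 0.01, -0.01], [-0.09, -0.09, 0.09]] + [[0.04, -0.08, 0.02], [-0.13, 0.22, -0.05], [-0.08, 0.14, -0.03]]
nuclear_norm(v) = 0.73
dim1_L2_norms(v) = [0.1, 0.33, 0.36]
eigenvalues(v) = [-0.19, 0.17, 0.23]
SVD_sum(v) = [[-0.00, 0.00, -0.00], [-0.27, 0.14, -0.08], [-0.29, 0.15, -0.09]] + [[0.02,0.04,-0.02],  [0.06,0.09,-0.06],  [-0.06,-0.08,0.05]] + [[-0.00, -0.05, -0.08], [0.00, 0.01, 0.02], [-0.00, -0.01, -0.01]]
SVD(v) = [[0.01, -0.27, 0.96], [0.67, -0.71, -0.21], [0.74, 0.65, 0.18]] @ diag([0.4594533450574448, 0.17661887972363657, 0.09385305024714044]) @ [[-0.86, 0.45, -0.26], [-0.52, -0.73, 0.45], [-0.01, -0.52, -0.85]]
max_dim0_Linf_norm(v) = 0.35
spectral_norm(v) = 0.46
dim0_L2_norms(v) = [0.4, 0.25, 0.16]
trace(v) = 0.21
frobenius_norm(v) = 0.50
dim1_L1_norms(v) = [0.13, 0.56, 0.46]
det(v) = -0.01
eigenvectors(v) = [[0.40, 0.54, 0.28], [0.41, 0.13, -0.80], [0.82, -0.83, -0.52]]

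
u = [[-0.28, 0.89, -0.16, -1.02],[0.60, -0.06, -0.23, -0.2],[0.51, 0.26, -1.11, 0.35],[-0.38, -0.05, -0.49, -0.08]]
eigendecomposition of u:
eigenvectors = [[-0.73+0.00j, 0.14-0.40j, 0.14+0.40j, (-0.14+0j)], [(-0.51+0j), (-0.36+0.05j), (-0.36-0.05j), (0.71+0j)], [(-0.18+0j), (-0.74+0j), -0.74-0.00j, 0.46+0.00j], [0.41+0.00j, -0.25-0.28j, -0.25+0.28j, 0.52+0.00j]]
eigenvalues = [(0.88+0j), (-0.96+0.38j), (-0.96-0.38j), (-0.48+0j)]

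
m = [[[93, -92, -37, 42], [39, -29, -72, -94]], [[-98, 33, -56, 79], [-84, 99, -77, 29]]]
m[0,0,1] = -92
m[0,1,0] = 39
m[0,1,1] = -29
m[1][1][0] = -84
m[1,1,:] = [-84, 99, -77, 29]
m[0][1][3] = -94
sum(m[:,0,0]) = -5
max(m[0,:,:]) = 93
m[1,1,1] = 99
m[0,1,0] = 39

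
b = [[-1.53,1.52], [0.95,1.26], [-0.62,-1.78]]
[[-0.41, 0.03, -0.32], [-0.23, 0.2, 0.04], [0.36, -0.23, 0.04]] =b @ [[0.05, 0.08, 0.14], [-0.22, 0.10, -0.07]]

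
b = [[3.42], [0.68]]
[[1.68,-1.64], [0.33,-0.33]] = b @ [[0.49, -0.48]]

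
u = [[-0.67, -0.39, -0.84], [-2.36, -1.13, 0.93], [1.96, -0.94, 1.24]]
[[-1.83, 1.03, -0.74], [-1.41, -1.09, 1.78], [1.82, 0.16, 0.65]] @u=[[-2.66, 0.25, 1.58],[7.01, 0.11, 2.38],[-0.32, -1.50, -0.57]]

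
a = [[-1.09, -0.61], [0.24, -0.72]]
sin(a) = [[-0.95, -0.38], [0.15, -0.71]]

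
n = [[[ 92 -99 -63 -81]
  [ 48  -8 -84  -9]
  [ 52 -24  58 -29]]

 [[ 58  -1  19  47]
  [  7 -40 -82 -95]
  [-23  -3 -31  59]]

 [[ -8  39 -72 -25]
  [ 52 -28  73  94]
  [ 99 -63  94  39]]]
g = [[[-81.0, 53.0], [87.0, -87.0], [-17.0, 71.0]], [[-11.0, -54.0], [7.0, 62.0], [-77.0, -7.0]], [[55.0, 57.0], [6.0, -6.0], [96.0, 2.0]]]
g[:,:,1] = [[53.0, -87.0, 71.0], [-54.0, 62.0, -7.0], [57.0, -6.0, 2.0]]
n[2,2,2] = 94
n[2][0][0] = -8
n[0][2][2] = 58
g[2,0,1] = 57.0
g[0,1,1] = -87.0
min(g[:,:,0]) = -81.0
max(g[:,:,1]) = 71.0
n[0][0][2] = -63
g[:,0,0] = [-81.0, -11.0, 55.0]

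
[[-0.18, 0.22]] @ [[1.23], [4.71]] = [[0.81]]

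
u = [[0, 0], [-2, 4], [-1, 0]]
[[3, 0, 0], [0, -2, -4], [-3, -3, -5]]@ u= [[0, 0], [8, -8], [11, -12]]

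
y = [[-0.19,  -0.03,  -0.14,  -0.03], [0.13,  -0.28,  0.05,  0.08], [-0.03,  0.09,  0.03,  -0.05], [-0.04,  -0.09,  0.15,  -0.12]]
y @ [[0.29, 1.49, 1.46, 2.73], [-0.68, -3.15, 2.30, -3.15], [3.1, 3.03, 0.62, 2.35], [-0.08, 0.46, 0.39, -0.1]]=[[-0.47, -0.63, -0.44, -0.75], [0.38, 1.26, -0.39, 1.35], [0.03, -0.26, 0.16, -0.29], [0.52, 0.62, -0.22, 0.54]]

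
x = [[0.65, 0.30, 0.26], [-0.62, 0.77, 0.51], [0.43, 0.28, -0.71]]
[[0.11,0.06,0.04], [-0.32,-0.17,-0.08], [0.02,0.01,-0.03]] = x @ [[0.26, 0.14, 0.08], [-0.23, -0.12, -0.08], [0.04, 0.02, 0.06]]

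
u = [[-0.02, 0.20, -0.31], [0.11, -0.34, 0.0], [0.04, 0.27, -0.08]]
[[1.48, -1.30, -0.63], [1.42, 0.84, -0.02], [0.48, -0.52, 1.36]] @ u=[[-0.20, 0.57, -0.41], [0.06, -0.01, -0.44], [-0.01, 0.64, -0.26]]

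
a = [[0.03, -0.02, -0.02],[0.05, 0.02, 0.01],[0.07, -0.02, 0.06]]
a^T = [[0.03, 0.05, 0.07], [-0.02, 0.02, -0.02], [-0.02, 0.01, 0.06]]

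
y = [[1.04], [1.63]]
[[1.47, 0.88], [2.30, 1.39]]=y @ [[1.41, 0.85]]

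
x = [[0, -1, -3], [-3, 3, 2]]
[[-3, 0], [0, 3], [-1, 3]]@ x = [[0, 3, 9], [-9, 9, 6], [-9, 10, 9]]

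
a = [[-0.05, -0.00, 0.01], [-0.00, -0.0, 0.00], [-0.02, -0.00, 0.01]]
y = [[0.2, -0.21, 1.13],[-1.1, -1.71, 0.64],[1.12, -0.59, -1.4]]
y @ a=[[-0.03, 0.00, 0.01], [0.04, 0.0, -0.0], [-0.03, 0.00, -0.0]]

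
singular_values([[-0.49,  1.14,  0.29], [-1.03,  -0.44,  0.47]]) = [1.31, 1.18]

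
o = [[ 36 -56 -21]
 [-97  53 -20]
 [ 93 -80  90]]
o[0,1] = -56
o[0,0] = 36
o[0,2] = -21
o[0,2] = -21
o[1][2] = -20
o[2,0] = 93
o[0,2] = -21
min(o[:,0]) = -97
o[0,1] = -56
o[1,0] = -97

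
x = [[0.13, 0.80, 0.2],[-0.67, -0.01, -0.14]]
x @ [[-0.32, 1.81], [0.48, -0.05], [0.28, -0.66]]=[[0.40, 0.06], [0.17, -1.12]]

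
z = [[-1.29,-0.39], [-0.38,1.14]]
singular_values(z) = [1.35, 1.2]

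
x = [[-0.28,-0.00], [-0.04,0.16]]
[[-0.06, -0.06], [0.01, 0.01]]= x @ [[0.23, 0.22], [0.15, 0.14]]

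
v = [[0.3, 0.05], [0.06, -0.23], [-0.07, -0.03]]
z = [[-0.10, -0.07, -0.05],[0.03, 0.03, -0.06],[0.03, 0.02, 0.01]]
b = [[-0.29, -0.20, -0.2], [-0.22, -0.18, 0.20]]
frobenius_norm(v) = 0.39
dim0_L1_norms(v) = [0.43, 0.31]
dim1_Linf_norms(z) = [0.1, 0.06, 0.03]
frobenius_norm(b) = 0.53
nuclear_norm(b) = 0.73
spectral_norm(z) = 0.14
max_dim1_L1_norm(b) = 0.69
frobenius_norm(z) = 0.16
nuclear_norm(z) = 0.21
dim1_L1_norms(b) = [0.69, 0.6]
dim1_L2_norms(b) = [0.41, 0.35]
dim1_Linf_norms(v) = [0.3, 0.23, 0.07]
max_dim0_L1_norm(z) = 0.16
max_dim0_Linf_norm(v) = 0.3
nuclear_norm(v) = 0.55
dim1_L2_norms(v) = [0.3, 0.24, 0.08]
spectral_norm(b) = 0.45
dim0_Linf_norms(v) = [0.3, 0.23]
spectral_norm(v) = 0.31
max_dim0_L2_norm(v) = 0.31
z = v @ b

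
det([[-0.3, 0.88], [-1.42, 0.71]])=1.037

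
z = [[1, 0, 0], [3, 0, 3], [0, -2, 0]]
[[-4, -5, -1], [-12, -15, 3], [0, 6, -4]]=z @ [[-4, -5, -1], [0, -3, 2], [0, 0, 2]]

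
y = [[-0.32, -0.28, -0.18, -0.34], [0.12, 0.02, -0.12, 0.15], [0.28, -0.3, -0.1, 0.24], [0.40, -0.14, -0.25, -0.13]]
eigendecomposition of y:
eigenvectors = [[0.10+0.58j, 0.10-0.58j, (-0.58+0j), 0.16+0.00j], [(0.12-0.18j), 0.12+0.18j, (-0.29+0j), -0.62+0.00j], [0.32-0.33j, (0.32+0.33j), (-0.47+0j), 0.76+0.00j], [(0.63+0j), (0.63-0j), (0.6+0j), (-0.13+0j)]]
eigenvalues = [(-0.22+0.54j), (-0.22-0.54j), (-0.25+0j), (0.17+0j)]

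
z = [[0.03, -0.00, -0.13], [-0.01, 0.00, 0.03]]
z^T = [[0.03, -0.01], [-0.00, 0.0], [-0.13, 0.03]]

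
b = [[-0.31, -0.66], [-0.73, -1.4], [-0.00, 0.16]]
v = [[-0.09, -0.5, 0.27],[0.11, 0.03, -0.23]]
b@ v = [[-0.04, 0.14, 0.07], [-0.09, 0.32, 0.12], [0.02, 0.00, -0.04]]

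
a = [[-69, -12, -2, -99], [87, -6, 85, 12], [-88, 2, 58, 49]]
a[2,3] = 49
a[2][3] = 49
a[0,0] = -69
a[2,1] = 2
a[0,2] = -2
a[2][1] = 2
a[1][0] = 87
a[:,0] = [-69, 87, -88]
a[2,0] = -88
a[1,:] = [87, -6, 85, 12]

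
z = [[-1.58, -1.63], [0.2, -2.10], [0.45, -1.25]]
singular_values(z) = [3.01, 1.53]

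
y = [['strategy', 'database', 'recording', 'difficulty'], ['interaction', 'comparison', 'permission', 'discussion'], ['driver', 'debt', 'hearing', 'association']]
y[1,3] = 'discussion'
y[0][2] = 'recording'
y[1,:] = ['interaction', 'comparison', 'permission', 'discussion']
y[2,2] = 'hearing'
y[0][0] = 'strategy'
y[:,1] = ['database', 'comparison', 'debt']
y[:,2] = ['recording', 'permission', 'hearing']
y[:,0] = ['strategy', 'interaction', 'driver']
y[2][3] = 'association'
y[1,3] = 'discussion'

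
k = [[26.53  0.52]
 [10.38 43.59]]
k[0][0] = 26.53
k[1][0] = 10.38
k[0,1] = 0.52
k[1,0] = 10.38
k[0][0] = 26.53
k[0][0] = 26.53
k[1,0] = 10.38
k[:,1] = [0.52, 43.59]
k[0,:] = [26.53, 0.52]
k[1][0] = 10.38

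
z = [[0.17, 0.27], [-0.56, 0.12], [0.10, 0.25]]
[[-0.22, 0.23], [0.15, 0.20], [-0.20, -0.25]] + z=[[-0.05,  0.5],[-0.41,  0.32],[-0.1,  0.00]]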